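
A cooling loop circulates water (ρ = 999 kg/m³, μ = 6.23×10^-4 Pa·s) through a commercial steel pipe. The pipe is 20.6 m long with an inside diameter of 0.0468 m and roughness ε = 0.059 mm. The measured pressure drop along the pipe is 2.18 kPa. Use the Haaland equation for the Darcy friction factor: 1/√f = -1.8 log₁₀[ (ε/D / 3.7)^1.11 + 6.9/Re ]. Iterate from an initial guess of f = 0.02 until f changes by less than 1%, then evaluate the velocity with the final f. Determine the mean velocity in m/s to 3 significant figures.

V ≈ 0.635 m/s

Rearranging Darcy-Weisbach: V = √(2·ΔP·D/(f·L·ρ)). With ε/D = 5.9e-05/0.0468 = 0.00126, iterate starting from f = 0.02:
  f = 0.02 → V = √(2·2180·0.0468/(0.02·20.6·999)) = 0.7041 m/s; Re = ρVD/μ = 5.284e+04; f → 0.02428
  f = 0.02428 → V = 0.639 m/s; Re = 4.795e+04; f → 0.02457
  f = 0.02457 → V = 0.6353 m/s; Re = 4.768e+04; f → 0.02458
Converged (Δf/f < 1%). With the final f = 0.02458: V = √(2·2180·0.0468/(0.02458·20.6·999)) = 0.6351 m/s.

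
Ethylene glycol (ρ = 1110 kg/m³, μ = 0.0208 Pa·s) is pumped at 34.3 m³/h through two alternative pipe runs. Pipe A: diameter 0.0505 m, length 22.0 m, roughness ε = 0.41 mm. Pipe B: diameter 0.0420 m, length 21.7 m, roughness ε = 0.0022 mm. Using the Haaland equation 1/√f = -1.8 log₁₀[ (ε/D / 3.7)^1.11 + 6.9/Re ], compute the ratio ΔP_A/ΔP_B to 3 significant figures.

ΔP_A/ΔP_B ≈ 0.584

Pipe A: V = Q/A = 0.009528/0.002003 = 4.757 m/s; Re = 1.282e+04; ε/D = 0.00812; Haaland → f = 0.03992; ΔP_A = f(L/D)(ρV²/2) = 2.184e+05 Pa.
Pipe B: V = Q/A = 0.009528/0.001385 = 6.877 m/s; Re = 1.541e+04; ε/D = 5.24e-05; Haaland → f = 0.02758; ΔP_B = f(L/D)(ρV²/2) = 3.741e+05 Pa.
ΔP_A/ΔP_B = 2.184e+05/3.741e+05 = 0.584.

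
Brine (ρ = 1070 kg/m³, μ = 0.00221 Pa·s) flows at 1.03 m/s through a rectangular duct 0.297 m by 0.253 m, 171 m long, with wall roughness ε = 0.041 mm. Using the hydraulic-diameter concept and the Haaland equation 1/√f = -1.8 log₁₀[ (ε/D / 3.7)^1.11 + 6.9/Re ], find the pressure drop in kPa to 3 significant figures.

Hydraulic diameter D_h = 4A/P = 4·(0.297·0.253)/(2·(0.297+0.253)) = 0.3006/1.1 = 0.2732 m.
Re = ρVD_h/μ = 1070·1.03·0.2732/0.00221 = 1.363e+05.
ε/D_h = 4.1e-05/0.2732 = 0.00015; Haaland gives 1/√f = -1.8 log₁₀[1.33e-05+5.06e-05] = 7.549, so f = 0.01755.
ΔP = f(L/D_h)(ρV²/2) = 0.01755·171/0.2732·567.6 = 6233 Pa.
ΔP = 6.23 kPa.

ΔP ≈ 6.23 kPa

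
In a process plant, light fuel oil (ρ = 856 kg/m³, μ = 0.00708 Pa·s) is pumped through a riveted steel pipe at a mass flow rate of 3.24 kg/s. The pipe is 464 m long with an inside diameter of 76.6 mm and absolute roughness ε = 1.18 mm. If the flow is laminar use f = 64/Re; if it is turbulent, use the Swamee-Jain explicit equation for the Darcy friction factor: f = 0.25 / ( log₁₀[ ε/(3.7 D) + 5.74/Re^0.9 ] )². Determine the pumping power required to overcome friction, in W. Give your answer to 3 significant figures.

A = πD²/4 = π(0.0766)²/4 = 0.004608 m²; mean velocity V = ṁ/(ρA) = 3.24/(856 · 0.004608) = 0.8213 m/s.
Reynolds number Re = ρVD/μ = 856 · 0.8213 · 0.0766 / 0.00708 = 7607.
Re > 4000 → turbulent. Relative roughness ε/D = 0.00118/0.0766 = 0.0154. Swamee-Jain: f = 0.25/(log₁₀[0.0154/3.7 + 5.74/7607^0.9])² = 0.25/(log₁₀[0.00416 + 0.00184])² = 0.25/(-2.221)² = 0.05067.
Darcy-Weisbach: ΔP = f(L/D)(ρV²/2) = 0.05067·(464/0.0766)·(856·0.8213²/2) = 0.05067·6057·288.7 = 8.862e+04 Pa.
Q = ṁ/ρ = 3.24/856 = 0.003785 m³/s.
Pumping power P = QΔP = 0.003785·8.862e+04 = 335.4 W = 335 W.

P ≈ 335 W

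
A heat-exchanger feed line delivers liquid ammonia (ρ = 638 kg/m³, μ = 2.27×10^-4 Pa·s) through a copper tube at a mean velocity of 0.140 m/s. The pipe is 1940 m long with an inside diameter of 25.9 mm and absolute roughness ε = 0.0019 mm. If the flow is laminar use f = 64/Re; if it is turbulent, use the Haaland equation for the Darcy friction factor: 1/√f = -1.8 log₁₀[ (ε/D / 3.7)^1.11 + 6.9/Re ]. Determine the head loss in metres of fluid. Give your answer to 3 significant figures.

h_f ≈ 2.30 m

Reynolds number Re = ρVD/μ = 638 · 0.14 · 0.0259 / 0.000227 = 1.019e+04.
Re > 4000 → turbulent. Relative roughness ε/D = 1.9e-06/0.0259 = 7.34e-05. Haaland: 1/√f = -1.8 log₁₀[(7.34e-05/3.7)^1.11 + 6.9/1.019e+04] = -1.8 log₁₀[6.02e-06 + 0.000677] = 5.698, so f = 0.0308.
Darcy-Weisbach: ΔP = f(L/D)(ρV²/2) = 0.0308·(1940/0.0259)·(638·0.14²/2) = 0.0308·7.49e+04·6.252 = 1.442e+04 Pa.
Head loss h_f = ΔP/(ρg) = 1.442e+04/(638·9.81) = 2.30 m.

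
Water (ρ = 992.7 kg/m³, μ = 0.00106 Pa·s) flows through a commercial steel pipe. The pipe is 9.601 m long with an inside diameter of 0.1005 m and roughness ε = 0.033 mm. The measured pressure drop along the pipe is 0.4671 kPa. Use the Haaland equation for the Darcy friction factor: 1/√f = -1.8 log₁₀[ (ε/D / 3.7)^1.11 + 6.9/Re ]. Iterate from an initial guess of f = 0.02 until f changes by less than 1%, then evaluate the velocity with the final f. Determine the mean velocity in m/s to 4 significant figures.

Rearranging Darcy-Weisbach: V = √(2·ΔP·D/(f·L·ρ)). With ε/D = 3.3e-05/0.1005 = 0.000328, iterate starting from f = 0.02:
  f = 0.02 → V = √(2·467.1·0.1005/(0.02·9.601·992.7)) = 0.7018 m/s; Re = ρVD/μ = 6.605e+04; f → 0.02065
  f = 0.02065 → V = 0.6906 m/s; Re = 6.5e+04; f → 0.02071
Converged (Δf/f < 1%). With the final f = 0.02071: V = √(2·467.1·0.1005/(0.02071·9.601·992.7)) = 0.6896 m/s.

V ≈ 0.6896 m/s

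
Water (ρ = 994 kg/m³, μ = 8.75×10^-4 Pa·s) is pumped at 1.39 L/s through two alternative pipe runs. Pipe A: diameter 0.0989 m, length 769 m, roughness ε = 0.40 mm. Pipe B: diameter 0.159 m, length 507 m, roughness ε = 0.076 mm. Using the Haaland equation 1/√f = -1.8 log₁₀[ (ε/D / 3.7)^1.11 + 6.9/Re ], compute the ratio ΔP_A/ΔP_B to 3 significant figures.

ΔP_A/ΔP_B ≈ 18.0

Pipe A: V = Q/A = 0.00139/0.007682 = 0.1809 m/s; Re = 2.033e+04; ε/D = 0.00404; Haaland → f = 0.0328; ΔP_A = f(L/D)(ρV²/2) = 4149 Pa.
Pipe B: V = Q/A = 0.00139/0.01986 = 0.07001 m/s; Re = 1.264e+04; ε/D = 0.000478; Haaland → f = 0.02965; ΔP_B = f(L/D)(ρV²/2) = 230.3 Pa.
ΔP_A/ΔP_B = 4149/230.3 = 18.0.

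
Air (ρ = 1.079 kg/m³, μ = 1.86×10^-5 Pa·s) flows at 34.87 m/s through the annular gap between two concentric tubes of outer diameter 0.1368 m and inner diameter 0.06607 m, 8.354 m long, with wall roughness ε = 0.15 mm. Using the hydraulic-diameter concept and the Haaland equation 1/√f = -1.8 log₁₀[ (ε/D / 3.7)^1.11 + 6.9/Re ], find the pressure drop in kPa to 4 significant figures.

ΔP ≈ 1.927 kPa

Hydraulic diameter D_h = 4A/P = D_o - D_i = 0.1368 - 0.06607 = 0.07073 m.
Re = ρVD_h/μ = 1.079·34.87·0.07073/1.86e-05 = 1.431e+05.
ε/D_h = 0.00015/0.07073 = 0.00212; Haaland gives 1/√f = -1.8 log₁₀[0.000252+4.82e-05] = 6.34, so f = 0.02488.
ΔP = f(L/D_h)(ρV²/2) = 0.02488·8.354/0.07073·656 = 1927 Pa.
ΔP = 1.927 kPa.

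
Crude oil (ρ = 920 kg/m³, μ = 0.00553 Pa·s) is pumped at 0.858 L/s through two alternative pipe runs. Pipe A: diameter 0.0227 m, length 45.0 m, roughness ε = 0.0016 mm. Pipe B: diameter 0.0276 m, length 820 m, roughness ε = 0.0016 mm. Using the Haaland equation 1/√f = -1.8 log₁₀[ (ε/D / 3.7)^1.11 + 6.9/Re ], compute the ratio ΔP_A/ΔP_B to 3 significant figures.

ΔP_A/ΔP_B ≈ 0.138

Pipe A: V = Q/A = 0.000858/0.0004047 = 2.12 m/s; Re = 8006; ε/D = 7.05e-05; Haaland → f = 0.03293; ΔP_A = f(L/D)(ρV²/2) = 1.349e+05 Pa.
Pipe B: V = Q/A = 0.000858/0.0005983 = 1.434 m/s; Re = 6585; ε/D = 5.8e-05; Haaland → f = 0.03481; ΔP_B = f(L/D)(ρV²/2) = 9.783e+05 Pa.
ΔP_A/ΔP_B = 1.349e+05/9.783e+05 = 0.138.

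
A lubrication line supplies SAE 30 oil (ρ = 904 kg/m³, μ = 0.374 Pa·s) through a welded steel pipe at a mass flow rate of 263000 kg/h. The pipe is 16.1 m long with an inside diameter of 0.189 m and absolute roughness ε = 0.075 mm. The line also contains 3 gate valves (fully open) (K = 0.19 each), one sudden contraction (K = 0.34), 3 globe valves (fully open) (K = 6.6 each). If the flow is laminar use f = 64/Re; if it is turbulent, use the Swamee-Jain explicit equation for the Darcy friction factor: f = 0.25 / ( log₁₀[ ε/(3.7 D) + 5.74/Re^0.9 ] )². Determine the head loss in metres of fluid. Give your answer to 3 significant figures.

ṁ = 263000 kg/h = 263000/3600 = 73.06 kg/s.
A = πD²/4 = π(0.189)²/4 = 0.02806 m²; mean velocity V = ṁ/(ρA) = 73.06/(904 · 0.02806) = 2.881 m/s.
Reynolds number Re = ρVD/μ = 904 · 2.881 · 0.189 / 0.374 = 1316.
Re < 2300 → laminar flow, so f = 64/Re = 64/1316 = 0.04864 (the turbulent correlation is not needed).
Total minor-loss coefficient ΣK = 3·0.19 + 1·0.34 + 3·6.6 = 20.7.
ΔP = [f·L/D + ΣK]·(ρV²/2) = [0.04864·16.1/0.189 + 20.7]·(904·2.881²/2) = [4.143 + 20.7]·3750 = 9.321e+04 Pa.
Head loss h_f = ΔP/(ρg) = 9.321e+04/(904·9.81) = 10.5 m.

h_f ≈ 10.5 m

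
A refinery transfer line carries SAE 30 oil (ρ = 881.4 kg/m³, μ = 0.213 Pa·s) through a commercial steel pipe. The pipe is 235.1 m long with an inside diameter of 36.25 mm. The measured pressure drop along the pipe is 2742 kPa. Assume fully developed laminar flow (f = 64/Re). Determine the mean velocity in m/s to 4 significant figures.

For laminar flow, f = 64/Re with Re = ρVD/μ, so Darcy-Weisbach reduces to ΔP = 32μLV/D². Solving for V: V = ΔP·D²/(32μL) = 2.742e+06·(0.03625)²/(32·0.213·235.1) = 2.249 m/s.
Check: Re = ρVD/μ = 881.4·2.249·0.03625/0.213 = 337.3 < 2300, so the laminar assumption holds.

V ≈ 2.249 m/s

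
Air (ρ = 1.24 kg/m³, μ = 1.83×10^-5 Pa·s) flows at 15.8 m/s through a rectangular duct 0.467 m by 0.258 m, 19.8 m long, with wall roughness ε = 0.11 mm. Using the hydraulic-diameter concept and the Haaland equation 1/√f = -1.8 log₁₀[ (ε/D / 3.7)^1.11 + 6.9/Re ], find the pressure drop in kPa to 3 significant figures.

ΔP ≈ 0.155 kPa

Hydraulic diameter D_h = 4A/P = 4·(0.467·0.258)/(2·(0.467+0.258)) = 0.4819/1.45 = 0.3324 m.
Re = ρVD_h/μ = 1.24·15.8·0.3324/1.83e-05 = 3.558e+05.
ε/D_h = 0.00011/0.3324 = 0.000331; Haaland gives 1/√f = -1.8 log₁₀[3.21e-05+1.94e-05] = 7.719, so f = 0.01678.
ΔP = f(L/D_h)(ρV²/2) = 0.01678·19.8/0.3324·154.8 = 154.7 Pa.
ΔP = 0.155 kPa.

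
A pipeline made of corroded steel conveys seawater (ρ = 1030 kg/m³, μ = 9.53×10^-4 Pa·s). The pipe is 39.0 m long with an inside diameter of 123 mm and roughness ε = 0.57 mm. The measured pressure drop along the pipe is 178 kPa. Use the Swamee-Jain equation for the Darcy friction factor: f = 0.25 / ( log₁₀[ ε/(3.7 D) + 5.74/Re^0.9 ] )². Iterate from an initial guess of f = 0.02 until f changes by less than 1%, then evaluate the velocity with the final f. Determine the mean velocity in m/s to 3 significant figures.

V ≈ 6.04 m/s

Rearranging Darcy-Weisbach: V = √(2·ΔP·D/(f·L·ρ)). With ε/D = 0.00057/0.123 = 0.00463, iterate starting from f = 0.02:
  f = 0.02 → V = √(2·1.78e+05·0.123/(0.02·39·1030)) = 7.383 m/s; Re = ρVD/μ = 9.814e+05; f → 0.02984
  f = 0.02984 → V = 6.044 m/s; Re = 8.034e+05; f → 0.02988
Converged (Δf/f < 1%). With the final f = 0.02988: V = √(2·1.78e+05·0.123/(0.02988·39·1030)) = 6.04 m/s.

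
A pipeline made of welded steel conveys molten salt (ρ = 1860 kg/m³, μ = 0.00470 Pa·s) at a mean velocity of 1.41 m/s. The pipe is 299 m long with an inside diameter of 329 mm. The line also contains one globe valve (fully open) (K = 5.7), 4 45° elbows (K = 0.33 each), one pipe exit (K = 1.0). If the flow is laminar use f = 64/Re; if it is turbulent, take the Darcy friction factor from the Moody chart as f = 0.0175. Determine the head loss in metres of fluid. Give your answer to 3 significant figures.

Reynolds number Re = ρVD/μ = 1860 · 1.41 · 0.329 / 0.0047 = 1.836e+05.
Re > 4000 → turbulent; use the Moody-chart value f = 0.0175.
Total minor-loss coefficient ΣK = 1·5.7 + 4·0.33 + 1·1 = 8.02.
ΔP = [f·L/D + ΣK]·(ρV²/2) = [0.0175·299/0.329 + 8.02]·(1860·1.41²/2) = [15.9 + 8.02]·1849 = 4.423e+04 Pa.
Head loss h_f = ΔP/(ρg) = 4.423e+04/(1860·9.81) = 2.42 m.

h_f ≈ 2.42 m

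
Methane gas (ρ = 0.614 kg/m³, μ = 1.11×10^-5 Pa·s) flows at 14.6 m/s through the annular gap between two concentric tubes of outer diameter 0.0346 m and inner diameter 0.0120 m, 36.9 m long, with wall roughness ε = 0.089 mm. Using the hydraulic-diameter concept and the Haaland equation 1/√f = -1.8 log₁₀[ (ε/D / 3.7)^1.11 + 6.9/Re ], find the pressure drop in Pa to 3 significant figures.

ΔP ≈ 3530 Pa

Hydraulic diameter D_h = 4A/P = D_o - D_i = 0.0346 - 0.012 = 0.0226 m.
Re = ρVD_h/μ = 0.614·14.6·0.0226/1.11e-05 = 1.825e+04.
ε/D_h = 8.9e-05/0.0226 = 0.00394; Haaland gives 1/√f = -1.8 log₁₀[0.000501+0.000378] = 5.501, so f = 0.03305.
ΔP = f(L/D_h)(ρV²/2) = 0.03305·36.9/0.0226·65.44 = 3531 Pa.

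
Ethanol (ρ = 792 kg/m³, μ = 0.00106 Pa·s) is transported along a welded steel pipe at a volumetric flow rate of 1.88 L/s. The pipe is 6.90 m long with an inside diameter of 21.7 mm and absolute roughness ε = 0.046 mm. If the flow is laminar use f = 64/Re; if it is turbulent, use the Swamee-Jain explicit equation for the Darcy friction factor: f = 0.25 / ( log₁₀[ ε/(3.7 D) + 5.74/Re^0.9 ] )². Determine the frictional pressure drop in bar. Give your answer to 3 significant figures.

Q = 1.88 L/s = 1.88/1000 = 0.00188 m³/s.
Cross-sectional area A = πD²/4 = π(0.0217)²/4 = 0.0003698 m²; mean velocity V = Q/A = 0.00188/0.0003698 = 5.083 m/s.
Reynolds number Re = ρVD/μ = 792 · 5.083 · 0.0217 / 0.00106 = 8.242e+04.
Re > 4000 → turbulent. Relative roughness ε/D = 4.6e-05/0.0217 = 0.00212. Swamee-Jain: f = 0.25/(log₁₀[0.00212/3.7 + 5.74/8.242e+04^0.9])² = 0.25/(log₁₀[0.000573 + 0.000216])² = 0.25/(-3.103)² = 0.02597.
Darcy-Weisbach: ΔP = f(L/D)(ρV²/2) = 0.02597·(6.9/0.0217)·(792·5.083²/2) = 0.02597·318·1.023e+04 = 8.448e+04 Pa.
ΔP = 8.448e+04 Pa = 0.845 bar.

ΔP ≈ 0.845 bar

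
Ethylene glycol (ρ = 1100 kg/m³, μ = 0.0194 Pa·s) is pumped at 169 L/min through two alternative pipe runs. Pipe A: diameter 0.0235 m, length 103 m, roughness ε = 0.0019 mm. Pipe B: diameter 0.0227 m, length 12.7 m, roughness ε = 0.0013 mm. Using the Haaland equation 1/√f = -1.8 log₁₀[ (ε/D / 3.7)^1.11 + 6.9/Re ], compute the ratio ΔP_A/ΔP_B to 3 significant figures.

Pipe A: V = Q/A = 0.002817/0.0004337 = 6.494 m/s; Re = 8653; ε/D = 8.09e-05; Haaland → f = 0.03223; ΔP_A = f(L/D)(ρV²/2) = 3.276e+06 Pa.
Pipe B: V = Q/A = 0.002817/0.0004047 = 6.96 m/s; Re = 8958; ε/D = 5.73e-05; Haaland → f = 0.03189; ΔP_B = f(L/D)(ρV²/2) = 4.754e+05 Pa.
ΔP_A/ΔP_B = 3.276e+06/4.754e+05 = 6.89.

ΔP_A/ΔP_B ≈ 6.89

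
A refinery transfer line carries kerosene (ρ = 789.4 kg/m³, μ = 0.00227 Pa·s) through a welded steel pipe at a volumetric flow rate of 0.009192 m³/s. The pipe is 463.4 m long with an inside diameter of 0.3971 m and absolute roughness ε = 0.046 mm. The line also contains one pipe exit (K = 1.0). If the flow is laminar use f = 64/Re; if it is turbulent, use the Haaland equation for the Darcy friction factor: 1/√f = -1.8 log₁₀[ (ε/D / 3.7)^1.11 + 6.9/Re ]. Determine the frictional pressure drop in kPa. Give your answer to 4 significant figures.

ΔP ≈ 0.08033 kPa

Cross-sectional area A = πD²/4 = π(0.3971)²/4 = 0.1238 m²; mean velocity V = Q/A = 0.009192/0.1238 = 0.07422 m/s.
Reynolds number Re = ρVD/μ = 789.4 · 0.07422 · 0.3971 / 0.00227 = 1.025e+04.
Re > 4000 → turbulent. Relative roughness ε/D = 4.6e-05/0.3971 = 0.000116. Haaland: 1/√f = -1.8 log₁₀[(0.000116/3.7)^1.11 + 6.9/1.025e+04] = -1.8 log₁₀[1e-05 + 0.000673] = 5.698, so f = 0.0308.
Total minor-loss coefficient ΣK = 1·1 = 1.
ΔP = [f·L/D + ΣK]·(ρV²/2) = [0.0308·463.4/0.3971 + 1]·(789.4·0.07422²/2) = [35.95 + 1]·2.174 = 80.33 Pa.
ΔP = 80.33 Pa = 0.08033 kPa.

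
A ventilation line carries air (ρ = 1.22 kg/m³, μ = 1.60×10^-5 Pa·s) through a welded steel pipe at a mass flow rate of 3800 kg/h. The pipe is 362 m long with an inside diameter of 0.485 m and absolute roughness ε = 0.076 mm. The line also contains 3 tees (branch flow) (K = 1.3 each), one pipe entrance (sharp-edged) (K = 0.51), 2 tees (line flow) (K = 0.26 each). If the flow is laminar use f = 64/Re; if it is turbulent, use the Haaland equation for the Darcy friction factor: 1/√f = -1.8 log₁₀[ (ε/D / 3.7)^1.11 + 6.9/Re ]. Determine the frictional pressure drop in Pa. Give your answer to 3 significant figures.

ṁ = 3800 kg/h = 3800/3600 = 1.056 kg/s.
A = πD²/4 = π(0.485)²/4 = 0.1847 m²; mean velocity V = ṁ/(ρA) = 1.056/(1.22 · 0.1847) = 4.683 m/s.
Reynolds number Re = ρVD/μ = 1.22 · 4.683 · 0.485 / 1.6e-05 = 1.732e+05.
Re > 4000 → turbulent. Relative roughness ε/D = 7.6e-05/0.485 = 0.000157. Haaland: 1/√f = -1.8 log₁₀[(0.000157/3.7)^1.11 + 6.9/1.732e+05] = -1.8 log₁₀[1.4e-05 + 3.98e-05] = 7.684, so f = 0.01694.
Total minor-loss coefficient ΣK = 3·1.3 + 1·0.51 + 2·0.26 = 4.93.
ΔP = [f·L/D + ΣK]·(ρV²/2) = [0.01694·362/0.485 + 4.93]·(1.22·4.683²/2) = [12.64 + 4.93]·13.38 = 235.1 Pa.

ΔP ≈ 235 Pa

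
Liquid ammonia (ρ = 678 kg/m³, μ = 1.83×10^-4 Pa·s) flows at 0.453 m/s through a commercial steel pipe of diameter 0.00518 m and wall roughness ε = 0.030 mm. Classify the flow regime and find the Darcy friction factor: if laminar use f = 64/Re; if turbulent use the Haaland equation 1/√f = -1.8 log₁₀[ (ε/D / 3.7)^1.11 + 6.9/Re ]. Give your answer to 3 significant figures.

f ≈ 0.0392

Re = ρVD/μ = 678·0.453·0.00518/0.000183 = 8694.
Re > 4000 → turbulent. ε/D = 3e-05/0.00518 = 0.00579; Haaland: 1/√f = -1.8 log₁₀[0.000769 + 0.000794] = 5.051, so f = 0.0392.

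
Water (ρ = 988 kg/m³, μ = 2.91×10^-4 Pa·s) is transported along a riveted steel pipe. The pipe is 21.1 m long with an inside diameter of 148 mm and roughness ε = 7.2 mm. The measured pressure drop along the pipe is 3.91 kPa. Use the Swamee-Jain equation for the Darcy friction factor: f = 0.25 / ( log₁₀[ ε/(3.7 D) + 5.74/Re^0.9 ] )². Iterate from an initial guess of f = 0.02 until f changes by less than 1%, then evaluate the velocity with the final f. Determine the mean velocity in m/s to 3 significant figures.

Rearranging Darcy-Weisbach: V = √(2·ΔP·D/(f·L·ρ)). With ε/D = 0.0072/0.148 = 0.0486, iterate starting from f = 0.02:
  f = 0.02 → V = √(2·3910·0.148/(0.02·21.1·988)) = 1.666 m/s; Re = ρVD/μ = 8.372e+05; f → 0.07071
  f = 0.07071 → V = 0.8861 m/s; Re = 4.452e+05; f → 0.07077
Converged (Δf/f < 1%). With the final f = 0.07077: V = √(2·3910·0.148/(0.07077·21.1·988)) = 0.8857 m/s.

V ≈ 0.886 m/s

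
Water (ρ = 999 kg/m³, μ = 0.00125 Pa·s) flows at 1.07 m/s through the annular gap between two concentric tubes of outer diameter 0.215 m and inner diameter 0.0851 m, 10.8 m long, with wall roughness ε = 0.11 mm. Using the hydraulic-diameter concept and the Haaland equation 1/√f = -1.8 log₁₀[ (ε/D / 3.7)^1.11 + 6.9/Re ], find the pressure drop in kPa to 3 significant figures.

Hydraulic diameter D_h = 4A/P = D_o - D_i = 0.215 - 0.0851 = 0.1299 m.
Re = ρVD_h/μ = 999·1.07·0.1299/0.00125 = 1.111e+05.
ε/D_h = 0.00011/0.1299 = 0.000847; Haaland gives 1/√f = -1.8 log₁₀[9.1e-05+6.21e-05] = 6.867, so f = 0.02121.
ΔP = f(L/D_h)(ρV²/2) = 0.02121·10.8/0.1299·571.9 = 1008 Pa.
ΔP = 1.01 kPa.

ΔP ≈ 1.01 kPa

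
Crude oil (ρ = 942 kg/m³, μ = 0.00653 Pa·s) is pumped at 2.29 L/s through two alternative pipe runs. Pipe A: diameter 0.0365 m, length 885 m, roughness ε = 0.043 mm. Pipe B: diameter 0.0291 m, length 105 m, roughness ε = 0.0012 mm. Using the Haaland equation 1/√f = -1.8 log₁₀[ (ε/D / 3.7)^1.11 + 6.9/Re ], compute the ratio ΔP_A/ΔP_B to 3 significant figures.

Pipe A: V = Q/A = 0.00229/0.001046 = 2.189 m/s; Re = 1.152e+04; ε/D = 0.00118; Haaland → f = 0.03137; ΔP_A = f(L/D)(ρV²/2) = 1.716e+06 Pa.
Pipe B: V = Q/A = 0.00229/0.0006651 = 3.443 m/s; Re = 1.445e+04; ε/D = 4.12e-05; Haaland → f = 0.02803; ΔP_B = f(L/D)(ρV²/2) = 5.648e+05 Pa.
ΔP_A/ΔP_B = 1.716e+06/5.648e+05 = 3.04.

ΔP_A/ΔP_B ≈ 3.04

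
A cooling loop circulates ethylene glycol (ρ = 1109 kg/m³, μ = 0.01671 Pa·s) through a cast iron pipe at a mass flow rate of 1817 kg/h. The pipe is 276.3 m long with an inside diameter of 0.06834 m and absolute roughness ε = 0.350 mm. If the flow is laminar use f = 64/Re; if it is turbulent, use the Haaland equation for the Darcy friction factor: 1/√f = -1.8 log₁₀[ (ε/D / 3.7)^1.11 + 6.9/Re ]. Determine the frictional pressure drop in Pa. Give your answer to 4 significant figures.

ṁ = 1817 kg/h = 1817/3600 = 0.5047 kg/s.
A = πD²/4 = π(0.06834)²/4 = 0.003668 m²; mean velocity V = ṁ/(ρA) = 0.5047/(1109 · 0.003668) = 0.1241 m/s.
Reynolds number Re = ρVD/μ = 1109 · 0.1241 · 0.06834 / 0.0167 = 562.7.
Re < 2300 → laminar flow, so f = 64/Re = 64/562.7 = 0.1137 (the turbulent correlation is not needed).
Darcy-Weisbach: ΔP = f(L/D)(ρV²/2) = 0.1137·(276.3/0.06834)·(1109·0.1241²/2) = 0.1137·4043·8.536 = 3925 Pa.

ΔP ≈ 3925 Pa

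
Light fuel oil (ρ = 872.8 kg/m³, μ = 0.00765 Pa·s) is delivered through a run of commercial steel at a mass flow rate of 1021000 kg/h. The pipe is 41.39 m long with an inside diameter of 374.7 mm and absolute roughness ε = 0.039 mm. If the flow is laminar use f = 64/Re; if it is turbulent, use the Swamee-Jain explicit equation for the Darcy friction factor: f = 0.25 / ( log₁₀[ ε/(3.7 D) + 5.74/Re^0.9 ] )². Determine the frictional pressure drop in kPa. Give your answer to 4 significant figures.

ΔP ≈ 7.420 kPa

ṁ = 1021000 kg/h = 1021000/3600 = 283.6 kg/s.
A = πD²/4 = π(0.3747)²/4 = 0.1103 m²; mean velocity V = ṁ/(ρA) = 283.6/(872.8 · 0.1103) = 2.947 m/s.
Reynolds number Re = ρVD/μ = 872.8 · 2.947 · 0.3747 / 0.00765 = 1.26e+05.
Re > 4000 → turbulent. Relative roughness ε/D = 3.9e-05/0.3747 = 0.000104. Swamee-Jain: f = 0.25/(log₁₀[0.000104/3.7 + 5.74/1.26e+05^0.9])² = 0.25/(log₁₀[2.81e-05 + 0.000147])² = 0.25/(-3.756)² = 0.01773.
Darcy-Weisbach: ΔP = f(L/D)(ρV²/2) = 0.01773·(41.39/0.3747)·(872.8·2.947²/2) = 0.01773·110.5·3790 = 7420 Pa.
ΔP = 7420 Pa = 7.420 kPa.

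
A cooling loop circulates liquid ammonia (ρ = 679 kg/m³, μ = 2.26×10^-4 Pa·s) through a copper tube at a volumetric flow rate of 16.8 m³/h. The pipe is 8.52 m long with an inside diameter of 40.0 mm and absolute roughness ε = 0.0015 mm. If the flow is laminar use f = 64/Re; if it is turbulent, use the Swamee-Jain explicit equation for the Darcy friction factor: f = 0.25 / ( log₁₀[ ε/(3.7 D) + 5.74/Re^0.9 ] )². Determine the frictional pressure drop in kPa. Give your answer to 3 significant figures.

ΔP ≈ 13.9 kPa

Q = 16.8 m³/h = 16.8/3600 = 0.004667 m³/s.
Cross-sectional area A = πD²/4 = π(0.04)²/4 = 0.001257 m²; mean velocity V = Q/A = 0.004667/0.001257 = 3.714 m/s.
Reynolds number Re = ρVD/μ = 679 · 3.714 · 0.04 / 0.000226 = 4.463e+05.
Re > 4000 → turbulent. Relative roughness ε/D = 1.5e-06/0.04 = 3.75e-05. Swamee-Jain: f = 0.25/(log₁₀[3.75e-05/3.7 + 5.74/4.463e+05^0.9])² = 0.25/(log₁₀[1.01e-05 + 4.72e-05])² = 0.25/(-4.241)² = 0.0139.
Darcy-Weisbach: ΔP = f(L/D)(ρV²/2) = 0.0139·(8.52/0.04)·(679·3.714²/2) = 0.0139·213·4682 = 1.386e+04 Pa.
ΔP = 1.386e+04 Pa = 13.9 kPa.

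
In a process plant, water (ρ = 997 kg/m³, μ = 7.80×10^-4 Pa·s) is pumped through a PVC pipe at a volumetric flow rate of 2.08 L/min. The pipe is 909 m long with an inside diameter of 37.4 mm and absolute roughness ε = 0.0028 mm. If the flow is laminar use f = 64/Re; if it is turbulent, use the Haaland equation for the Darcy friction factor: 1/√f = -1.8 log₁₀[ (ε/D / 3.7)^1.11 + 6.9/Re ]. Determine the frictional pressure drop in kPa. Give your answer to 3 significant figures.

ΔP ≈ 0.512 kPa

Q = 2.08 L/min = 2.08/60000 = 3.467e-05 m³/s.
Cross-sectional area A = πD²/4 = π(0.0374)²/4 = 0.001099 m²; mean velocity V = Q/A = 3.467e-05/0.001099 = 0.03156 m/s.
Reynolds number Re = ρVD/μ = 997 · 0.03156 · 0.0374 / 0.00078 = 1509.
Re < 2300 → laminar flow, so f = 64/Re = 64/1509 = 0.04243 (the turbulent correlation is not needed).
Darcy-Weisbach: ΔP = f(L/D)(ρV²/2) = 0.04243·(909/0.0374)·(997·0.03156²/2) = 0.04243·2.43e+04·0.4964 = 511.9 Pa.
ΔP = 511.9 Pa = 0.512 kPa.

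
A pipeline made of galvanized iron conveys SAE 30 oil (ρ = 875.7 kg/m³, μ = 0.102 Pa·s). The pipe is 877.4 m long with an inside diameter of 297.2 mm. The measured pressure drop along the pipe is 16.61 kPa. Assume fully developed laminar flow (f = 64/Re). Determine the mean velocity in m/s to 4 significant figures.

V ≈ 0.5123 m/s

For laminar flow, f = 64/Re with Re = ρVD/μ, so Darcy-Weisbach reduces to ΔP = 32μLV/D². Solving for V: V = ΔP·D²/(32μL) = 1.661e+04·(0.2972)²/(32·0.102·877.4) = 0.5123 m/s.
Check: Re = ρVD/μ = 875.7·0.5123·0.2972/0.102 = 1307 < 2300, so the laminar assumption holds.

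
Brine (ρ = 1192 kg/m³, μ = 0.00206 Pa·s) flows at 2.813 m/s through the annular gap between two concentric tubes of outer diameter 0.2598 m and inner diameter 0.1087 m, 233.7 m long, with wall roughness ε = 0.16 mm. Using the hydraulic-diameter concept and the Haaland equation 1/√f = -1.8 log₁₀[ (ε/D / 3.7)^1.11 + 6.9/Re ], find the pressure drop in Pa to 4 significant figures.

Hydraulic diameter D_h = 4A/P = D_o - D_i = 0.2598 - 0.1087 = 0.1511 m.
Re = ρVD_h/μ = 1192·2.813·0.1511/0.00206 = 2.459e+05.
ε/D_h = 0.00016/0.1511 = 0.00106; Haaland gives 1/√f = -1.8 log₁₀[0.000117+2.81e-05] = 6.911, so f = 0.02094.
ΔP = f(L/D_h)(ρV²/2) = 0.02094·233.7/0.1511·4716 = 1.527e+05 Pa.

ΔP ≈ 152700 Pa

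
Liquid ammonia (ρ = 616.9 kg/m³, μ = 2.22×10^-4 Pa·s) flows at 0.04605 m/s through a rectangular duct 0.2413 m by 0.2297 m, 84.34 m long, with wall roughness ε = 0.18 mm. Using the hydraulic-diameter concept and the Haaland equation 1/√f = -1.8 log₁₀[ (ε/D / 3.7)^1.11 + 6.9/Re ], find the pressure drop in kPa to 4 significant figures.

ΔP ≈ 0.005878 kPa

Hydraulic diameter D_h = 4A/P = 4·(0.2413·0.2297)/(2·(0.2413+0.2297)) = 0.2217/0.942 = 0.2354 m.
Re = ρVD_h/μ = 616.9·0.04605·0.2354/0.000222 = 3.012e+04.
ε/D_h = 0.00018/0.2354 = 0.000765; Haaland gives 1/√f = -1.8 log₁₀[8.13e-05+0.000229] = 6.315, so f = 0.02508.
ΔP = f(L/D_h)(ρV²/2) = 0.02508·84.34/0.2354·0.6541 = 5.878 Pa.
ΔP = 0.005878 kPa.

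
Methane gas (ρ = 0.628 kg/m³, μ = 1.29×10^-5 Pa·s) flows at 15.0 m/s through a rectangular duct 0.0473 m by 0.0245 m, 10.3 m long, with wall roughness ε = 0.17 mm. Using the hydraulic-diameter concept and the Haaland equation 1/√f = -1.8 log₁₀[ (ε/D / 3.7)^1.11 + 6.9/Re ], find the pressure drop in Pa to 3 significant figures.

ΔP ≈ 770 Pa

Hydraulic diameter D_h = 4A/P = 4·(0.0473·0.0245)/(2·(0.0473+0.0245)) = 0.004635/0.1436 = 0.03228 m.
Re = ρVD_h/μ = 0.628·15·0.03228/1.29e-05 = 2.357e+04.
ε/D_h = 0.00017/0.03228 = 0.00527; Haaland gives 1/√f = -1.8 log₁₀[0.000692+0.000293] = 5.412, so f = 0.03414.
ΔP = f(L/D_h)(ρV²/2) = 0.03414·10.3/0.03228·70.65 = 769.7 Pa.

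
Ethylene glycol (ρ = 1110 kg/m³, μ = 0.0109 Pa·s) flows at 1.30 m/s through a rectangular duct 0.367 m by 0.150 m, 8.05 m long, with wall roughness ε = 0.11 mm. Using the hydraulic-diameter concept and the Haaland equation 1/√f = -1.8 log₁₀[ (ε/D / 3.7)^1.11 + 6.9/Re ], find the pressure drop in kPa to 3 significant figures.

ΔP ≈ 0.880 kPa

Hydraulic diameter D_h = 4A/P = 4·(0.367·0.15)/(2·(0.367+0.15)) = 0.2202/1.034 = 0.213 m.
Re = ρVD_h/μ = 1110·1.3·0.213/0.0109 = 2.819e+04.
ε/D_h = 0.00011/0.213 = 0.000517; Haaland gives 1/√f = -1.8 log₁₀[5.26e-05+0.000245] = 6.348, so f = 0.02481.
ΔP = f(L/D_h)(ρV²/2) = 0.02481·8.05/0.213·938 = 879.8 Pa.
ΔP = 0.880 kPa.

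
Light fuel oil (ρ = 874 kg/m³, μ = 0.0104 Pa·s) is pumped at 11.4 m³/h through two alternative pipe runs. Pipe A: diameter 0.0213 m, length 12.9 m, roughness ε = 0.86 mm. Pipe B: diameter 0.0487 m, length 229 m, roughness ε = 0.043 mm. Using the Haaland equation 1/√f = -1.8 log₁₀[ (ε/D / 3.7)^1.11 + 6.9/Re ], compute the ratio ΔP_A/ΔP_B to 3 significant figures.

Pipe A: V = Q/A = 0.003167/0.0003563 = 8.887 m/s; Re = 1.591e+04; ε/D = 0.0404; Haaland → f = 0.06674; ΔP_A = f(L/D)(ρV²/2) = 1.395e+06 Pa.
Pipe B: V = Q/A = 0.003167/0.001863 = 1.7 m/s; Re = 6958; ε/D = 0.000883; Haaland → f = 0.03514; ΔP_B = f(L/D)(ρV²/2) = 2.087e+05 Pa.
ΔP_A/ΔP_B = 1.395e+06/2.087e+05 = 6.69.

ΔP_A/ΔP_B ≈ 6.69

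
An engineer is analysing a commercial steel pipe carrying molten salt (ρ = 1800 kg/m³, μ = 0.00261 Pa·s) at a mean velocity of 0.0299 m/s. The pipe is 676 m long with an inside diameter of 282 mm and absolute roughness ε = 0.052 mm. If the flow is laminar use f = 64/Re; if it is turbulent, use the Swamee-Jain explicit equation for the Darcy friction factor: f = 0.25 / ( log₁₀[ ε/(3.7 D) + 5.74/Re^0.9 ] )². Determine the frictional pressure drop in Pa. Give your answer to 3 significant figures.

ΔP ≈ 70.2 Pa

Reynolds number Re = ρVD/μ = 1800 · 0.0299 · 0.282 / 0.00261 = 5815.
Re > 4000 → turbulent. Relative roughness ε/D = 5.2e-05/0.282 = 0.000184. Swamee-Jain: f = 0.25/(log₁₀[0.000184/3.7 + 5.74/5815^0.9])² = 0.25/(log₁₀[4.98e-05 + 0.00235])² = 0.25/(-2.62)² = 0.03642.
Darcy-Weisbach: ΔP = f(L/D)(ρV²/2) = 0.03642·(676/0.282)·(1800·0.0299²/2) = 0.03642·2397·0.8046 = 70.24 Pa.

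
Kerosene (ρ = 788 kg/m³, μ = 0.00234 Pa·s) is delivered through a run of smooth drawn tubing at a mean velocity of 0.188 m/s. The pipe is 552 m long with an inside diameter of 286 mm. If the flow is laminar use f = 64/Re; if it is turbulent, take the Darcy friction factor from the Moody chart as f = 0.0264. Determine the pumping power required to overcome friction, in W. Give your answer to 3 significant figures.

Reynolds number Re = ρVD/μ = 788 · 0.188 · 0.286 / 0.00234 = 1.811e+04.
Re > 4000 → turbulent; use the Moody-chart value f = 0.0264.
Darcy-Weisbach: ΔP = f(L/D)(ρV²/2) = 0.0264·(552/0.286)·(788·0.188²/2) = 0.0264·1930·13.93 = 709.6 Pa.
Q = V·A = 0.188·0.06424 = 0.01208 m³/s.
Pumping power P = QΔP = 0.01208·709.6 = 8.570 W = 8.57 W.

P ≈ 8.57 W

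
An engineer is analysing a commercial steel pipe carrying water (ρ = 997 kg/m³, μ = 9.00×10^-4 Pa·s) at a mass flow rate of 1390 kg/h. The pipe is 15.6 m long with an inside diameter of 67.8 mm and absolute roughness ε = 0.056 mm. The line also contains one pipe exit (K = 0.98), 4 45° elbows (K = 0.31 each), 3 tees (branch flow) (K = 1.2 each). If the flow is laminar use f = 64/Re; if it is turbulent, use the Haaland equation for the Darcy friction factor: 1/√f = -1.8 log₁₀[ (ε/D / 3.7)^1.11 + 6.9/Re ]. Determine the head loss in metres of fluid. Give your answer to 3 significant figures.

h_f ≈ 0.00797 m

ṁ = 1390 kg/h = 1390/3600 = 0.3861 kg/s.
A = πD²/4 = π(0.0678)²/4 = 0.00361 m²; mean velocity V = ṁ/(ρA) = 0.3861/(997 · 0.00361) = 0.1073 m/s.
Reynolds number Re = ρVD/μ = 997 · 0.1073 · 0.0678 / 0.0009 = 8057.
Re > 4000 → turbulent. Relative roughness ε/D = 5.6e-05/0.0678 = 0.000826. Haaland: 1/√f = -1.8 log₁₀[(0.000826/3.7)^1.11 + 6.9/8057] = -1.8 log₁₀[8.85e-05 + 0.000856] = 5.444, so f = 0.03374.
Total minor-loss coefficient ΣK = 1·0.98 + 4·0.31 + 3·1.2 = 5.82.
ΔP = [f·L/D + ΣK]·(ρV²/2) = [0.03374·15.6/0.0678 + 5.82]·(997·0.1073²/2) = [7.763 + 5.82]·5.736 = 77.91 Pa.
Head loss h_f = ΔP/(ρg) = 77.91/(997·9.81) = 0.00797 m.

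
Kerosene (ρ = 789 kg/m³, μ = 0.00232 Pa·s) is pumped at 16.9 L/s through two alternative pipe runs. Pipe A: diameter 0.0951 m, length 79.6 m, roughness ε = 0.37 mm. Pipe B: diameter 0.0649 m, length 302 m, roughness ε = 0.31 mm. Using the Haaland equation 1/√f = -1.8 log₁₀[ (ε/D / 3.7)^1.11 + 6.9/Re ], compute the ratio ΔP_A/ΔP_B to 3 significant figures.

ΔP_A/ΔP_B ≈ 0.0374

Pipe A: V = Q/A = 0.0169/0.007103 = 2.379 m/s; Re = 7.695e+04; ε/D = 0.00389; Haaland → f = 0.02952; ΔP_A = f(L/D)(ρV²/2) = 5.518e+04 Pa.
Pipe B: V = Q/A = 0.0169/0.003308 = 5.109 m/s; Re = 1.128e+05; ε/D = 0.00478; Haaland → f = 0.03079; ΔP_B = f(L/D)(ρV²/2) = 1.475e+06 Pa.
ΔP_A/ΔP_B = 5.518e+04/1.475e+06 = 0.0374.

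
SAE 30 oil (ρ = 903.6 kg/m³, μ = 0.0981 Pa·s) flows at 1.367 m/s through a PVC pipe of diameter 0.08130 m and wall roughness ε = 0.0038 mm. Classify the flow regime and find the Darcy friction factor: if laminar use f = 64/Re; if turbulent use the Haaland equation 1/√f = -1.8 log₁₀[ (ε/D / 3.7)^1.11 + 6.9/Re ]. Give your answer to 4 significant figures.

f ≈ 0.06252

Re = ρVD/μ = 903.6·1.367·0.0813/0.0981 = 1024.
Re < 2300 → laminar, so f = 64/Re = 0.06252 (roughness is irrelevant in laminar flow).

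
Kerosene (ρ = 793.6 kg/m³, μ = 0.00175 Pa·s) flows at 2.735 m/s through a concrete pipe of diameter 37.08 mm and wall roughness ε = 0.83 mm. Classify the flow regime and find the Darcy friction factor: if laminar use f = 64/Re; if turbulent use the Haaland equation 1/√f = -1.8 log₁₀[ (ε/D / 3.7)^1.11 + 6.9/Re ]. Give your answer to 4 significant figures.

f ≈ 0.05168

Re = ρVD/μ = 793.6·2.735·0.03708/0.00175 = 4.599e+04.
Re > 4000 → turbulent. ε/D = 0.00083/0.03708 = 0.0224; Haaland: 1/√f = -1.8 log₁₀[0.00345 + 0.00015] = 4.399, so f = 0.05168.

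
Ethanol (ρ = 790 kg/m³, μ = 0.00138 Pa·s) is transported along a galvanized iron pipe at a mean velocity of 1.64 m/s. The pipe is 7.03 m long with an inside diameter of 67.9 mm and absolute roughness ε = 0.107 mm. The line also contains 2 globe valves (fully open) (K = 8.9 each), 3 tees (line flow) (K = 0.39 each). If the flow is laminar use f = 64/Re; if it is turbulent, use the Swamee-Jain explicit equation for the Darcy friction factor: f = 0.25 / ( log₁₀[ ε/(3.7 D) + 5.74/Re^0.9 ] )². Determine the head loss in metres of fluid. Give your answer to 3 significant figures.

h_f ≈ 2.96 m

Reynolds number Re = ρVD/μ = 790 · 1.64 · 0.0679 / 0.00138 = 6.375e+04.
Re > 4000 → turbulent. Relative roughness ε/D = 0.000107/0.0679 = 0.00158. Swamee-Jain: f = 0.25/(log₁₀[0.00158/3.7 + 5.74/6.375e+04^0.9])² = 0.25/(log₁₀[0.000426 + 0.000272])² = 0.25/(-3.156)² = 0.0251.
Total minor-loss coefficient ΣK = 2·8.9 + 3·0.39 = 19.
ΔP = [f·L/D + ΣK]·(ρV²/2) = [0.0251·7.03/0.0679 + 19]·(790·1.64²/2) = [2.599 + 19]·1062 = 2.291e+04 Pa.
Head loss h_f = ΔP/(ρg) = 2.291e+04/(790·9.81) = 2.96 m.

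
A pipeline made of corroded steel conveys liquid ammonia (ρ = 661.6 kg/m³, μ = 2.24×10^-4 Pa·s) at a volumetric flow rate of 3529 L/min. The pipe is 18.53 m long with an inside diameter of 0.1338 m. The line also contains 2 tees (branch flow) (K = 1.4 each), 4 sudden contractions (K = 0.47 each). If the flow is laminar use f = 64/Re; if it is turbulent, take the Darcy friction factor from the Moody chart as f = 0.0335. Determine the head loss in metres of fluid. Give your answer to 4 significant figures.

Q = 3529 L/min = 3529/60000 = 0.05882 m³/s.
Cross-sectional area A = πD²/4 = π(0.1338)²/4 = 0.01406 m²; mean velocity V = Q/A = 0.05882/0.01406 = 4.183 m/s.
Reynolds number Re = ρVD/μ = 661.6 · 4.183 · 0.1338 / 0.000224 = 1.653e+06.
Re > 4000 → turbulent; use the Moody-chart value f = 0.0335.
Total minor-loss coefficient ΣK = 2·1.4 + 4·0.47 = 4.68.
ΔP = [f·L/D + ΣK]·(ρV²/2) = [0.0335·18.53/0.1338 + 4.68]·(661.6·4.183²/2) = [4.639 + 4.68]·5788 = 5.394e+04 Pa.
Head loss h_f = ΔP/(ρg) = 5.394e+04/(661.6·9.81) = 8.312 m.

h_f ≈ 8.312 m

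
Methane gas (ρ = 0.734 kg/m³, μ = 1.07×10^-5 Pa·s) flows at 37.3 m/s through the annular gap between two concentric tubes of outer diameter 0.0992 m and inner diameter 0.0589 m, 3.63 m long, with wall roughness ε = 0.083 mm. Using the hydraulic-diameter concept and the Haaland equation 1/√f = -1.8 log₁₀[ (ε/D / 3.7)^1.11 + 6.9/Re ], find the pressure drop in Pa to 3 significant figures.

Hydraulic diameter D_h = 4A/P = D_o - D_i = 0.0992 - 0.0589 = 0.0403 m.
Re = ρVD_h/μ = 0.734·37.3·0.0403/1.07e-05 = 1.031e+05.
ε/D_h = 8.3e-05/0.0403 = 0.00206; Haaland gives 1/√f = -1.8 log₁₀[0.000244+6.69e-05] = 6.313, so f = 0.02509.
ΔP = f(L/D_h)(ρV²/2) = 0.02509·3.63/0.0403·510.6 = 1154 Pa.

ΔP ≈ 1150 Pa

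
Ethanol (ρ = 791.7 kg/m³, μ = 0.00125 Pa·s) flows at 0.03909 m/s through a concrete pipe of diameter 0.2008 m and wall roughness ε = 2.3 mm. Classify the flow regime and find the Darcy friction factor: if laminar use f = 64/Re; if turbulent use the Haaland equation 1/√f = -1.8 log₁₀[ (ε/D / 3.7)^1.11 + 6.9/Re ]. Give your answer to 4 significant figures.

Re = ρVD/μ = 791.7·0.03909·0.2008/0.00125 = 4971.
Re > 4000 → turbulent. ε/D = 0.0023/0.2008 = 0.0115; Haaland: 1/√f = -1.8 log₁₀[0.00164 + 0.00139] = 4.534, so f = 0.04864.

f ≈ 0.04864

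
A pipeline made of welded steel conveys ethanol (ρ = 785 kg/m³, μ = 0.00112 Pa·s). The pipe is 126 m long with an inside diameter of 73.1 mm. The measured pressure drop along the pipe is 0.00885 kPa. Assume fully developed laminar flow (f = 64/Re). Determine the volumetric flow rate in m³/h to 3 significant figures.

For laminar flow, f = 64/Re with Re = ρVD/μ, so Darcy-Weisbach reduces to ΔP = 32μLV/D². Solving for V: V = ΔP·D²/(32μL) = 8.85·(0.0731)²/(32·0.00112·126) = 0.01047 m/s.
Check: Re = ρVD/μ = 785·0.01047·0.0731/0.00112 = 536.5 < 2300, so the laminar assumption holds.
Q = V·A = 0.01047·(π/4·0.0731²) = 4.395e-05 m³/s = 0.158 m³/h.

Q ≈ 0.158 m³/h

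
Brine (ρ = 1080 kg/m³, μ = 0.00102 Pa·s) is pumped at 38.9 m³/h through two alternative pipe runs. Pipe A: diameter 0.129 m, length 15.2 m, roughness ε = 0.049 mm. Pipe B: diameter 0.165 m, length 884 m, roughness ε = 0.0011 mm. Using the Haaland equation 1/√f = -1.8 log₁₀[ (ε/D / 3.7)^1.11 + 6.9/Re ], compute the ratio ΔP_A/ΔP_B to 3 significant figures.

ΔP_A/ΔP_B ≈ 0.0618

Pipe A: V = Q/A = 0.01081/0.01307 = 0.8268 m/s; Re = 1.129e+05; ε/D = 0.00038; Haaland → f = 0.01923; ΔP_A = f(L/D)(ρV²/2) = 836.2 Pa.
Pipe B: V = Q/A = 0.01081/0.02138 = 0.5053 m/s; Re = 8.829e+04; ε/D = 6.67e-06; Haaland → f = 0.01832; ΔP_B = f(L/D)(ρV²/2) = 1.353e+04 Pa.
ΔP_A/ΔP_B = 836.2/1.353e+04 = 0.0618.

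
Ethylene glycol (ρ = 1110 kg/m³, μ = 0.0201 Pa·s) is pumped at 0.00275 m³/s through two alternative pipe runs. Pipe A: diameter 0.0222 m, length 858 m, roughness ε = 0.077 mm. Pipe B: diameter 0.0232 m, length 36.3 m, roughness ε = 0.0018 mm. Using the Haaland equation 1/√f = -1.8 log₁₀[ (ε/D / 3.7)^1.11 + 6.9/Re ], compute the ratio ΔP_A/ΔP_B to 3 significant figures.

Pipe A: V = Q/A = 0.00275/0.0003871 = 7.105 m/s; Re = 8710; ε/D = 0.00347; Haaland → f = 0.03642; ΔP_A = f(L/D)(ρV²/2) = 3.944e+07 Pa.
Pipe B: V = Q/A = 0.00275/0.0004227 = 6.505 m/s; Re = 8335; ε/D = 7.76e-05; Haaland → f = 0.03256; ΔP_B = f(L/D)(ρV²/2) = 1.197e+06 Pa.
ΔP_A/ΔP_B = 3.944e+07/1.197e+06 = 33.0.

ΔP_A/ΔP_B ≈ 33.0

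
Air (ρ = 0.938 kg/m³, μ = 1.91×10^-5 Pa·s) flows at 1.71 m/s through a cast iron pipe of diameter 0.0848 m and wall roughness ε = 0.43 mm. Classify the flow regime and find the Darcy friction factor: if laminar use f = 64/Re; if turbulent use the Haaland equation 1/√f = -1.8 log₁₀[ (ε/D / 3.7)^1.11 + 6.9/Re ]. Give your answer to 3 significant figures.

f ≈ 0.0397

Re = ρVD/μ = 0.938·1.71·0.0848/1.91e-05 = 7121.
Re > 4000 → turbulent. ε/D = 0.00043/0.0848 = 0.00507; Haaland: 1/√f = -1.8 log₁₀[0.000664 + 0.000969] = 5.017, so f = 0.03973.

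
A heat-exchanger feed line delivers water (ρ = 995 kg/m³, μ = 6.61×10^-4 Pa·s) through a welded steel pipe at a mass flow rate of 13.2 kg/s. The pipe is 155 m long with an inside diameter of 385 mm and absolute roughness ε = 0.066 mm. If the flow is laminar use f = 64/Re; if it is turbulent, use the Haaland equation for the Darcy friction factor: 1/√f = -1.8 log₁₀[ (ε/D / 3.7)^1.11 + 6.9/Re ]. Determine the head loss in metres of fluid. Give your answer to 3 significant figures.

A = πD²/4 = π(0.385)²/4 = 0.1164 m²; mean velocity V = ṁ/(ρA) = 13.2/(995 · 0.1164) = 0.114 m/s.
Reynolds number Re = ρVD/μ = 995 · 0.114 · 0.385 / 0.000661 = 6.604e+04.
Re > 4000 → turbulent. Relative roughness ε/D = 6.6e-05/0.385 = 0.000171. Haaland: 1/√f = -1.8 log₁₀[(0.000171/3.7)^1.11 + 6.9/6.604e+04] = -1.8 log₁₀[1.55e-05 + 0.000104] = 7.058, so f = 0.02007.
Darcy-Weisbach: ΔP = f(L/D)(ρV²/2) = 0.02007·(155/0.385)·(995·0.114²/2) = 0.02007·402.6·6.461 = 52.21 Pa.
Head loss h_f = ΔP/(ρg) = 52.21/(995·9.81) = 0.00535 m.

h_f ≈ 0.00535 m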